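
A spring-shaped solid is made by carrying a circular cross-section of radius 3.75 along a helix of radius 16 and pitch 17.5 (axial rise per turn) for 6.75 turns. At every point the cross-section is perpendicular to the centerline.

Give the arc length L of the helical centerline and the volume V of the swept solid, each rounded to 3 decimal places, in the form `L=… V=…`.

2πR = 2π·16 = 100.530965
per-turn = √(100.530965² + 17.5²) = √(10106.4749 + 306.25) = √10412.7249 = 102.042760
L = 6.75 × 102.042760 = 688.788631
V = π·3.75² × L = 44.178647 × 688.788631 = 30429.749586

L=688.789 V=30429.750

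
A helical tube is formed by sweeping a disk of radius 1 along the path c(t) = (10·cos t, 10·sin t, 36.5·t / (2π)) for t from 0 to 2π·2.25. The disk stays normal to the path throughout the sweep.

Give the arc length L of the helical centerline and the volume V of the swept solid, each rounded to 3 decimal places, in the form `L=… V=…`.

2πR = 2π·10 = 62.831853
per-turn = √(62.831853² + 36.5²) = √(3947.8418 + 1332.25) = √5280.0918 = 72.664240
L = 2.25 × 72.664240 = 163.494540
V = π·1² × L = 3.141593 × 163.494540 = 513.633245

L=163.495 V=513.633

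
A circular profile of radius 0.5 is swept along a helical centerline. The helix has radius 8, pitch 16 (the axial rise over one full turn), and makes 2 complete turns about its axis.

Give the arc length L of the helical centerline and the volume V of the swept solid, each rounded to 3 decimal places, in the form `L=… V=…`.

2πR = 2π·8 = 50.265482
per-turn = √(50.265482² + 16²) = √(2526.6187 + 256) = √2782.6187 = 52.750533
L = 2 × 52.750533 = 105.501066
V = π·0.5² × L = 0.785398 × 105.501066 = 82.860343

L=105.501 V=82.860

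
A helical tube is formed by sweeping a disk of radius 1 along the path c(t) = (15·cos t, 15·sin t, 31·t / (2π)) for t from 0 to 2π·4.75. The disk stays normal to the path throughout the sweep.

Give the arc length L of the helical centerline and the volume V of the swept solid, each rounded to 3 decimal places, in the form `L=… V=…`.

L=471.272 V=1480.544

2πR = 2π·15 = 94.247780
per-turn = √(94.247780² + 31²) = √(8882.6440 + 961) = √9843.6440 = 99.215140
L = 4.75 × 99.215140 = 471.271914
V = π·1² × L = 3.141593 × 471.271914 = 1480.544383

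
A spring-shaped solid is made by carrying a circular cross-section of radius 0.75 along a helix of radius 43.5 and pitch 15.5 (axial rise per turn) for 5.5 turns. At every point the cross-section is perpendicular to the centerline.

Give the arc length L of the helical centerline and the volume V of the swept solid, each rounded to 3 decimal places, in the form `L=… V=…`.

L=1505.667 V=2660.734

2πR = 2π·43.5 = 273.318561
per-turn = √(273.318561² + 15.5²) = √(74703.0357 + 240.25) = √74943.2857 = 273.757714
L = 5.5 × 273.757714 = 1505.667424
V = π·0.75² × L = 1.767146 × 1505.667424 = 2660.733967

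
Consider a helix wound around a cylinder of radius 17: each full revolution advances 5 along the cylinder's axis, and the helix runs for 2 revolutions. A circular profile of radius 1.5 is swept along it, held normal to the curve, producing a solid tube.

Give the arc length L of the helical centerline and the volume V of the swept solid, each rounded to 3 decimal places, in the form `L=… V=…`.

L=213.862 V=1511.703

2πR = 2π·17 = 106.814150
per-turn = √(106.814150² + 5²) = √(11409.2627 + 25) = √11434.2627 = 106.931112
L = 2 × 106.931112 = 213.862224
V = π·1.5² × L = 7.068583 × 213.862224 = 1511.702980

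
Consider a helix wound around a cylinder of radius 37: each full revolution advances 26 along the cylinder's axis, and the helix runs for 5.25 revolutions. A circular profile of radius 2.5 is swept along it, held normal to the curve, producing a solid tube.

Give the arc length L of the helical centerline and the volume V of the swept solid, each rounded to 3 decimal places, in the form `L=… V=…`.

2πR = 2π·37 = 232.477856
per-turn = √(232.477856² + 26²) = √(54045.9537 + 676) = √54721.9537 = 233.927240
L = 5.25 × 233.927240 = 1228.118011
V = π·2.5² × L = 19.634954 × 1228.118011 = 24114.040756

L=1228.118 V=24114.041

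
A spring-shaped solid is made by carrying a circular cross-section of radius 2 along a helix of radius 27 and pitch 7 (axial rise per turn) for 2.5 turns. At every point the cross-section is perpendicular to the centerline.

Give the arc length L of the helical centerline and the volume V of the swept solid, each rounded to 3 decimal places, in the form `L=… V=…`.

L=424.476 V=5334.121

2πR = 2π·27 = 169.646003
per-turn = √(169.646003² + 7²) = √(28779.7664 + 49) = √28828.7664 = 169.790360
L = 2.5 × 169.790360 = 424.475901
V = π·2² × L = 12.566371 × 424.475901 = 5334.121484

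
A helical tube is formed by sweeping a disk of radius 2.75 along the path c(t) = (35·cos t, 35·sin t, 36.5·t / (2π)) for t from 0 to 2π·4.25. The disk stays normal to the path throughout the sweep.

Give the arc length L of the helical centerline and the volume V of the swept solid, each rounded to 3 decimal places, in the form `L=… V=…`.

L=947.410 V=22508.842

2πR = 2π·35 = 219.911486
per-turn = √(219.911486² + 36.5²) = √(48361.0616 + 1332.25) = √49693.3116 = 222.919967
L = 4.25 × 222.919967 = 947.409859
V = π·2.75² × L = 23.758294 × 947.409859 = 22508.842378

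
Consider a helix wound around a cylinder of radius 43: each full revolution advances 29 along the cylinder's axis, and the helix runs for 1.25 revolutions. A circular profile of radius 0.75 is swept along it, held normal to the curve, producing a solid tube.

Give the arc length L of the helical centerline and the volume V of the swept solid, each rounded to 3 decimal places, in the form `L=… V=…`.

L=339.661 V=600.231

2πR = 2π·43 = 270.176968
per-turn = √(270.176968² + 29²) = √(72995.5942 + 841) = √73836.5942 = 271.728898
L = 1.25 × 271.728898 = 339.661123
V = π·0.75² × L = 1.767146 × 339.661123 = 600.230750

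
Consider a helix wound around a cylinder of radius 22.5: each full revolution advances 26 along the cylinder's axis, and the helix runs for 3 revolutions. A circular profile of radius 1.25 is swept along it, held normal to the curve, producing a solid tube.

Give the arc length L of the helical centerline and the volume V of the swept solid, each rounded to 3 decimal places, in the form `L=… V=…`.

L=431.228 V=2116.785

2πR = 2π·22.5 = 141.371669
per-turn = √(141.371669² + 26²) = √(19985.9489 + 676) = √20661.9489 = 143.742648
L = 3 × 143.742648 = 431.227945
V = π·1.25² × L = 4.908739 × 431.227945 = 2116.785223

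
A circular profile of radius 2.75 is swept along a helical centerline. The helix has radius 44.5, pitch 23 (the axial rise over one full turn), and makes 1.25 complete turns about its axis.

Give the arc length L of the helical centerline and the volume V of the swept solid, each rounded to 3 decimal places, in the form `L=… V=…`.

2πR = 2π·44.5 = 279.601746
per-turn = √(279.601746² + 23²) = √(78177.1365 + 529) = √78706.1365 = 280.546140
L = 1.25 × 280.546140 = 350.682675
V = π·2.75² × L = 23.758294 × 350.682675 = 8331.622238

L=350.683 V=8331.622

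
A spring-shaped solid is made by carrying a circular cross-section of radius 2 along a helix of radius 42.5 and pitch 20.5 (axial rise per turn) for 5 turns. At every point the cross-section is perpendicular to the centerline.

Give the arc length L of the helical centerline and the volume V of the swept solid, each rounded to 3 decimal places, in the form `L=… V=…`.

2πR = 2π·42.5 = 267.035376
per-turn = √(267.035376² + 20.5²) = √(71307.8918 + 420.25) = √71728.1418 = 267.821100
L = 5 × 267.821100 = 1339.105502
V = π·2² × L = 12.566371 × 1339.105502 = 16827.696027

L=1339.106 V=16827.696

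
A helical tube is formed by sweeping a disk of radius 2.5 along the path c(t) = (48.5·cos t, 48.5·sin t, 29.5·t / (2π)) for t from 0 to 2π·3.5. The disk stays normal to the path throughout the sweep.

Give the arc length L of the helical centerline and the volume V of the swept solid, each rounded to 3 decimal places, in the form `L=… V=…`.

L=1071.557 V=21039.965

2πR = 2π·48.5 = 304.734487
per-turn = √(304.734487² + 29.5²) = √(92863.1078 + 870.25) = √93733.3578 = 306.159040
L = 3.5 × 306.159040 = 1071.556640
V = π·2.5² × L = 19.634954 × 1071.556640 = 21039.965430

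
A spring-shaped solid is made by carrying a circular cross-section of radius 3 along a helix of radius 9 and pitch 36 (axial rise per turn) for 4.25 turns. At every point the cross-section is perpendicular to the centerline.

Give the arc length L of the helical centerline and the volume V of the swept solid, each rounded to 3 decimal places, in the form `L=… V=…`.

2πR = 2π·9 = 56.548668
per-turn = √(56.548668² + 36²) = √(3197.7518 + 1296) = √4493.7518 = 67.035452
L = 4.25 × 67.035452 = 284.900671
V = π·3² × L = 28.274334 × 284.900671 = 8055.376696

L=284.901 V=8055.377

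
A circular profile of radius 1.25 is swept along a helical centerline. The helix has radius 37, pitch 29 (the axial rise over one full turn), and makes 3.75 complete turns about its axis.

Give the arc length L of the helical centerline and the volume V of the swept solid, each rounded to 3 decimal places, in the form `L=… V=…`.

L=878.549 V=4312.566

2πR = 2π·37 = 232.477856
per-turn = √(232.477856² + 29²) = √(54045.9537 + 841) = √54886.9537 = 234.279648
L = 3.75 × 234.279648 = 878.548682
V = π·1.25² × L = 4.908739 × 878.548682 = 4312.565757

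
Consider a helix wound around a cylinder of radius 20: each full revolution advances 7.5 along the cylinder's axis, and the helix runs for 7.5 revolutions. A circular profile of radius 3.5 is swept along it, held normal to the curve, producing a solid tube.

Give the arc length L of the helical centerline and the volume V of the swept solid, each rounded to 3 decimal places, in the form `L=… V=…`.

L=944.155 V=36335.338

2πR = 2π·20 = 125.663706
per-turn = √(125.663706² + 7.5²) = √(15791.3670 + 56.25) = √15847.6170 = 125.887319
L = 7.5 × 125.887319 = 944.154891
V = π·3.5² × L = 38.484510 × 944.154891 = 36335.338358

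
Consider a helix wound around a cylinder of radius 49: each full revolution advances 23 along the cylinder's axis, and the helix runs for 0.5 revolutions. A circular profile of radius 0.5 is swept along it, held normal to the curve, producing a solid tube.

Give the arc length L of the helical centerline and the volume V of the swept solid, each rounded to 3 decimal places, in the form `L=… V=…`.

L=154.367 V=121.240

2πR = 2π·49 = 307.876080
per-turn = √(307.876080² + 23²) = √(94787.6807 + 529) = √95316.6807 = 308.733997
L = 0.5 × 308.733997 = 154.366998
V = π·0.5² × L = 0.785398 × 154.366998 = 121.239557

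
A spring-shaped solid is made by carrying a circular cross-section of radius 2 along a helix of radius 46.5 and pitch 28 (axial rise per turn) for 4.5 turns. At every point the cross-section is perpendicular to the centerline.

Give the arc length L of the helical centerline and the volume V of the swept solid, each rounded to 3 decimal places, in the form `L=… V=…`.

2πR = 2π·46.5 = 292.168117
per-turn = √(292.168117² + 28²) = √(85362.2085 + 784) = √86146.2085 = 293.506743
L = 4.5 × 293.506743 = 1320.780346
V = π·2² × L = 12.566371 × 1320.780346 = 16597.415323

L=1320.780 V=16597.415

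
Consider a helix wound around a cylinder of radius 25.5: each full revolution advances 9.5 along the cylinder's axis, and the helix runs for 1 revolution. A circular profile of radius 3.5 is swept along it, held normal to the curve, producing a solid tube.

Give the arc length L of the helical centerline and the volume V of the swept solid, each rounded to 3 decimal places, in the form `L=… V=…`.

2πR = 2π·25.5 = 160.221225
per-turn = √(160.221225² + 9.5²) = √(25670.8410 + 90.25) = √25761.0910 = 160.502620
L = 1 × 160.502620 = 160.502620
V = π·3.5² × L = 38.484510 × 160.502620 = 6176.864688

L=160.503 V=6176.865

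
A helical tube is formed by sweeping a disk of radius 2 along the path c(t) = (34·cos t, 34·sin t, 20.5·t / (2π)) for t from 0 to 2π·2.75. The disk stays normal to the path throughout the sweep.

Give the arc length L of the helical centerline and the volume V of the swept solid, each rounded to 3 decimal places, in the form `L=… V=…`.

L=590.177 V=7416.377

2πR = 2π·34 = 213.628300
per-turn = √(213.628300² + 20.5²) = √(45637.0508 + 420.25) = √46057.3008 = 214.609647
L = 2.75 × 214.609647 = 590.176530
V = π·2² × L = 12.566371 × 590.176530 = 7416.377008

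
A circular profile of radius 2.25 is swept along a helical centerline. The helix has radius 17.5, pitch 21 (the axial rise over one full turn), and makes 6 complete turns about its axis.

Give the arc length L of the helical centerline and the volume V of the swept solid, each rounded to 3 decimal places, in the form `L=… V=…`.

L=671.659 V=10682.272

2πR = 2π·17.5 = 109.955743
per-turn = √(109.955743² + 21²) = √(12090.2654 + 441) = √12531.2654 = 111.943135
L = 6 × 111.943135 = 671.658808
V = π·2.25² × L = 15.904313 × 671.658808 = 10682.271780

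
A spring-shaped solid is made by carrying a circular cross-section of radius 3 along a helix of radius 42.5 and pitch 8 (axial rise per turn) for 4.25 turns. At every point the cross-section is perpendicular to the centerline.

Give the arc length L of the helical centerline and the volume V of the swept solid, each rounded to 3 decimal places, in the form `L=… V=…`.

2πR = 2π·42.5 = 267.035376
per-turn = √(267.035376² + 8²) = √(71307.8918 + 64) = √71371.8918 = 267.155183
L = 4.25 × 267.155183 = 1135.409528
V = π·3² × L = 28.274334 × 1135.409528 = 32102.948079

L=1135.410 V=32102.948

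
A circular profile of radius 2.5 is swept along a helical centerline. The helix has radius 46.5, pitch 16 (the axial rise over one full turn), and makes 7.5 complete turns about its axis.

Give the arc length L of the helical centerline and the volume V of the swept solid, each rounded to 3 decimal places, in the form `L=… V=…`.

2πR = 2π·46.5 = 292.168117
per-turn = √(292.168117² + 16²) = √(85362.2085 + 256) = √85618.2085 = 292.605893
L = 7.5 × 292.605893 = 2194.544196
V = π·2.5² × L = 19.634954 × 2194.544196 = 43089.774517

L=2194.544 V=43089.775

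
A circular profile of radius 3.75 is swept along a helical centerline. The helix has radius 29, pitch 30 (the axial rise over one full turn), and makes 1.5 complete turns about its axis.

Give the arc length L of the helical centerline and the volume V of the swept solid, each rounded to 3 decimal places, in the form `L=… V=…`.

L=276.998 V=12237.408

2πR = 2π·29 = 182.212374
per-turn = √(182.212374² + 30²) = √(33201.3492 + 900) = √34101.3492 = 184.665506
L = 1.5 × 184.665506 = 276.998259
V = π·3.75² × L = 44.178647 × 276.998259 = 12237.408236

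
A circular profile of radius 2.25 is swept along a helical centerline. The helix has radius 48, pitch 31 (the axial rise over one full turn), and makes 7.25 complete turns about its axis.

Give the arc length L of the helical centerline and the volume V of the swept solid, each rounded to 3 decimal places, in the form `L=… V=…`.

L=2198.069 V=34958.775

2πR = 2π·48 = 301.592895
per-turn = √(301.592895² + 31²) = √(90958.2742 + 961) = √91919.2742 = 303.181916
L = 7.25 × 303.181916 = 2198.068891
V = π·2.25² × L = 15.904313 × 2198.068891 = 34958.775212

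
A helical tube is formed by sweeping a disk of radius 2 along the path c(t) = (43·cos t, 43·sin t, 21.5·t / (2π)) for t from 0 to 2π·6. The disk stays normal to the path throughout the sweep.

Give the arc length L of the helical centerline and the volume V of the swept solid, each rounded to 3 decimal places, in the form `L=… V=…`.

L=1626.186 V=20435.262

2πR = 2π·43 = 270.176968
per-turn = √(270.176968² + 21.5²) = √(72995.5942 + 462.25) = √73457.8442 = 271.031076
L = 6 × 271.031076 = 1626.186456
V = π·2² × L = 12.566371 × 1626.186456 = 20435.261693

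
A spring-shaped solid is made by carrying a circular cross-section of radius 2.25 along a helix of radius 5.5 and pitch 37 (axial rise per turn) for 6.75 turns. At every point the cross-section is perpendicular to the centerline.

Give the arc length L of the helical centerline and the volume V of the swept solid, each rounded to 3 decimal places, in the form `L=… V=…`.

L=341.741 V=5435.153

2πR = 2π·5.5 = 34.557519
per-turn = √(34.557519² + 37²) = √(1194.2221 + 1369) = √2563.2221 = 50.628274
L = 6.75 × 50.628274 = 341.740850
V = π·2.25² × L = 15.904313 × 341.740850 = 5435.153375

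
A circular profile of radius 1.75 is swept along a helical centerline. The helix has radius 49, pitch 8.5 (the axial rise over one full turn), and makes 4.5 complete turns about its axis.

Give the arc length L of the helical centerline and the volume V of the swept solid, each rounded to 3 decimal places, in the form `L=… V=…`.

L=1385.970 V=13334.597

2πR = 2π·49 = 307.876080
per-turn = √(307.876080² + 8.5²) = √(94787.6807 + 72.25) = √94859.9307 = 307.993394
L = 4.5 × 307.993394 = 1385.970272
V = π·1.75² × L = 9.621128 × 1385.970272 = 13334.596704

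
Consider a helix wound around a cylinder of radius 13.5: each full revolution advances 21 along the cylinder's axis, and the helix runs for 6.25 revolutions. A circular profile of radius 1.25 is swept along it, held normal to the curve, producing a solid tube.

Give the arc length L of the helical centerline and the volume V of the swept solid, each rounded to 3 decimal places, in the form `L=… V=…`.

2πR = 2π·13.5 = 84.823002
per-turn = √(84.823002² + 21²) = √(7194.9416 + 441) = √7635.9416 = 87.383875
L = 6.25 × 87.383875 = 546.149219
V = π·1.25² × L = 4.908739 × 546.149219 = 2680.903708

L=546.149 V=2680.904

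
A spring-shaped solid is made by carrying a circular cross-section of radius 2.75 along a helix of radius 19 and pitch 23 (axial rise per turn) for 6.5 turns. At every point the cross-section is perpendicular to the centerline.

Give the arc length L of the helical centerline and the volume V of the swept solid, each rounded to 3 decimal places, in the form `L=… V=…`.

2πR = 2π·19 = 119.380521
per-turn = √(119.380521² + 23²) = √(14251.7088 + 529) = √14780.7088 = 121.575938
L = 6.5 × 121.575938 = 790.243598
V = π·2.75² × L = 23.758294 × 790.243598 = 18774.840094

L=790.244 V=18774.840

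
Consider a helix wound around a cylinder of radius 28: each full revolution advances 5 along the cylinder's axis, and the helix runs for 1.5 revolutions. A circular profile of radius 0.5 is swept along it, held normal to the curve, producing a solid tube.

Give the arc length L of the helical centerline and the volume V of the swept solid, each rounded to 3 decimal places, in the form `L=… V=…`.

L=264.000 V=207.345

2πR = 2π·28 = 175.929189
per-turn = √(175.929189² + 5²) = √(30951.0794 + 25) = √30976.0794 = 176.000226
L = 1.5 × 176.000226 = 264.000338
V = π·0.5² × L = 0.785398 × 264.000338 = 207.345381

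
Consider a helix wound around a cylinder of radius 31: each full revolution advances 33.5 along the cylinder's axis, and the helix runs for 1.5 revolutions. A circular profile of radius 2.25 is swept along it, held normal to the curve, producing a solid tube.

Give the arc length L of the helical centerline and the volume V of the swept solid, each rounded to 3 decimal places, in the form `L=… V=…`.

2πR = 2π·31 = 194.778745
per-turn = √(194.778745² + 33.5²) = √(37938.7593 + 1122.25) = √39061.0093 = 197.638583
L = 1.5 × 197.638583 = 296.457874
V = π·2.25² × L = 15.904313 × 296.457874 = 4714.958760

L=296.458 V=4714.959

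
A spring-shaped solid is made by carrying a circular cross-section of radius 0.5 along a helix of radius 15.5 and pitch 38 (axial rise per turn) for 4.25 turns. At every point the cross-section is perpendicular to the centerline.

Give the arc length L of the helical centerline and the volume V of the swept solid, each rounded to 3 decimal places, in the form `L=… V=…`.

2πR = 2π·15.5 = 97.389372
per-turn = √(97.389372² + 38²) = √(9484.6898 + 1444) = √10928.6898 = 104.540374
L = 4.25 × 104.540374 = 444.296590
V = π·0.5² × L = 0.785398 × 444.296590 = 348.949726

L=444.297 V=348.950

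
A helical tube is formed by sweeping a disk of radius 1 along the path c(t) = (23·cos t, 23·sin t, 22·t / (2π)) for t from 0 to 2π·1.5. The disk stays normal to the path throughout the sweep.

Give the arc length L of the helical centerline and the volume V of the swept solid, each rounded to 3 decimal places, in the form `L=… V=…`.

2πR = 2π·23 = 144.513262
per-turn = √(144.513262² + 22²) = √(20884.0829 + 484) = √21368.0829 = 146.178257
L = 1.5 × 146.178257 = 219.267386
V = π·1² × L = 3.141593 × 219.267386 = 688.848809

L=219.267 V=688.849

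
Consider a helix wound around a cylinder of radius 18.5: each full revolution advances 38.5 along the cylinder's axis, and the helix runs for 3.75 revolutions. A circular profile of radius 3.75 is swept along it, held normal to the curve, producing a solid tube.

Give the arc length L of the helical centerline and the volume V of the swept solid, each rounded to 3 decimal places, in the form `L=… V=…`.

L=459.183 V=20286.104

2πR = 2π·18.5 = 116.238928
per-turn = √(116.238928² + 38.5²) = √(13511.4884 + 1482.25) = √14993.7384 = 122.448922
L = 3.75 × 122.448922 = 459.183456
V = π·3.75² × L = 44.178647 × 459.183456 = 20286.103685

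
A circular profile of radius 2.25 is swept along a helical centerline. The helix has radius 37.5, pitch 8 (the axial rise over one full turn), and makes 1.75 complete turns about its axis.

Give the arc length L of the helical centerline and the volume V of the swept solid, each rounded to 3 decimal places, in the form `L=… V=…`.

2πR = 2π·37.5 = 235.619449
per-turn = √(235.619449² + 8²) = √(55516.5248 + 64) = √55580.5248 = 235.755222
L = 1.75 × 235.755222 = 412.571639
V = π·2.25² × L = 15.904313 × 412.571639 = 6561.668398

L=412.572 V=6561.668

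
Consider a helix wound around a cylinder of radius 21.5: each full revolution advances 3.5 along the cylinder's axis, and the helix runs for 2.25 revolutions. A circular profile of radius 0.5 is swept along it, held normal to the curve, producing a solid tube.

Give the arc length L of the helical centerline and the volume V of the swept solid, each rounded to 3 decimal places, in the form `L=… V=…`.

2πR = 2π·21.5 = 135.088484
per-turn = √(135.088484² + 3.5²) = √(18248.8985 + 12.25) = √18261.1485 = 135.133817
L = 2.25 × 135.133817 = 304.051089
V = π·0.5² × L = 0.785398 × 304.051089 = 238.801167

L=304.051 V=238.801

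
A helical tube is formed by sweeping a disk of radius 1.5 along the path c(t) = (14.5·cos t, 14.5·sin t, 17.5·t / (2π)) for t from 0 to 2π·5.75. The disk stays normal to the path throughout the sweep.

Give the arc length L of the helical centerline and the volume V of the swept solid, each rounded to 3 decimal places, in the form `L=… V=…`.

2πR = 2π·14.5 = 91.106187
per-turn = √(91.106187² + 17.5²) = √(8300.3373 + 306.25) = √8606.5873 = 92.771695
L = 5.75 × 92.771695 = 533.437243
V = π·1.5² × L = 7.068583 × 533.437243 = 3770.645681

L=533.437 V=3770.646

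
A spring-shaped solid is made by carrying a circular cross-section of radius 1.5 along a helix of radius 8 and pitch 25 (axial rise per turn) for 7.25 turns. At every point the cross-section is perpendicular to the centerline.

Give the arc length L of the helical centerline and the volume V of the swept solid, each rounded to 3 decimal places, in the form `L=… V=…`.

L=407.010 V=2876.983

2πR = 2π·8 = 50.265482
per-turn = √(50.265482² + 25²) = √(2526.6187 + 625) = √3151.6187 = 56.139280
L = 7.25 × 56.139280 = 407.009778
V = π·1.5² × L = 7.068583 × 407.009778 = 2876.982589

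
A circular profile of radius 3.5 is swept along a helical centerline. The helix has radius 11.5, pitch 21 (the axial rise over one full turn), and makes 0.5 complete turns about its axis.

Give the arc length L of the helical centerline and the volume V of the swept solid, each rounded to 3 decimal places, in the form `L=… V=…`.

L=37.623 V=1447.910

2πR = 2π·11.5 = 72.256631
per-turn = √(72.256631² + 21²) = √(5221.0207 + 441) = √5662.0207 = 75.246400
L = 0.5 × 75.246400 = 37.623200
V = π·3.5² × L = 38.484510 × 37.623200 = 1447.910419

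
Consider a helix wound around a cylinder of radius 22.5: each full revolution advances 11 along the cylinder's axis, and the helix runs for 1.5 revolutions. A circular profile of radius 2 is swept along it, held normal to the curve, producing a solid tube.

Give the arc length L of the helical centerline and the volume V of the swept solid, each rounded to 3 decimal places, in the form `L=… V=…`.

L=212.698 V=2672.848

2πR = 2π·22.5 = 141.371669
per-turn = √(141.371669² + 11²) = √(19985.9489 + 121) = √20106.9489 = 141.798974
L = 1.5 × 141.798974 = 212.698460
V = π·2² × L = 12.566371 × 212.698460 = 2672.847682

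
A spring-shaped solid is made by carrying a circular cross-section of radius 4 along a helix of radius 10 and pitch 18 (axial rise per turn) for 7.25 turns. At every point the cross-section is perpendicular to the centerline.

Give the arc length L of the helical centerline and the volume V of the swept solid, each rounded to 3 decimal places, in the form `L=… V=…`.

L=473.855 V=23818.557

2πR = 2π·10 = 62.831853
per-turn = √(62.831853² + 18²) = √(3947.8418 + 324) = √4271.8418 = 65.359328
L = 7.25 × 65.359328 = 473.855128
V = π·4² × L = 50.265482 × 473.855128 = 23818.556635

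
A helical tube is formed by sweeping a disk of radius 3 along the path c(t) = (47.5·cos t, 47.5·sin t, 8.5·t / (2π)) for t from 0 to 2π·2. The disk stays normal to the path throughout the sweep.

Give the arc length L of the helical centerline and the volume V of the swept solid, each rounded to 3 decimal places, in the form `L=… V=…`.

2πR = 2π·47.5 = 298.451302
per-turn = √(298.451302² + 8.5²) = √(89073.1797 + 72.25) = √89145.4297 = 298.572319
L = 2 × 298.572319 = 597.144638
V = π·3² × L = 28.274334 × 597.144638 = 16883.866875

L=597.145 V=16883.867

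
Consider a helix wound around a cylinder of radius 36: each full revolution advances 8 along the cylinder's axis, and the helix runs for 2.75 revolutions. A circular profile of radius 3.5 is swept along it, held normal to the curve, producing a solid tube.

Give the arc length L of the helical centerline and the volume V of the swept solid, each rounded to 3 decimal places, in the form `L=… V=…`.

L=622.424 V=23953.693

2πR = 2π·36 = 226.194671
per-turn = √(226.194671² + 8²) = √(51164.0292 + 64) = √51228.0292 = 226.336098
L = 2.75 × 226.336098 = 622.424269
V = π·3.5² × L = 38.484510 × 622.424269 = 23953.693018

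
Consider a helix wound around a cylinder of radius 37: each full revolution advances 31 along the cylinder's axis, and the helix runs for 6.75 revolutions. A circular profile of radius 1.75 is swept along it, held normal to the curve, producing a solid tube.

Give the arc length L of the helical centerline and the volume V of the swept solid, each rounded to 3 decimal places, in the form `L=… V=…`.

L=1583.115 V=15231.355

2πR = 2π·37 = 232.477856
per-turn = √(232.477856² + 31²) = √(54045.9537 + 961) = √55006.9537 = 234.535613
L = 6.75 × 234.535613 = 1583.115387
V = π·1.75² × L = 9.621128 × 1583.115387 = 15231.354986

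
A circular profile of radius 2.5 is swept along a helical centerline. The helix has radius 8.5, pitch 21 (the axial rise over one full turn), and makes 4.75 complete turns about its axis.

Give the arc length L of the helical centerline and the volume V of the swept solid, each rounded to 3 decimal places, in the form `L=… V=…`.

2πR = 2π·8.5 = 53.407075
per-turn = √(53.407075² + 21²) = √(2852.3157 + 441) = √3293.3157 = 57.387417
L = 4.75 × 57.387417 = 272.590232
V = π·2.5² × L = 19.634954 × 272.590232 = 5352.296699

L=272.590 V=5352.297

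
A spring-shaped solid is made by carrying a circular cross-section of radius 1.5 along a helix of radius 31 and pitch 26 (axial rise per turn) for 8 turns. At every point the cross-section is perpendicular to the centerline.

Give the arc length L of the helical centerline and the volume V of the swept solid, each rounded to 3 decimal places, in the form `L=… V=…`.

2πR = 2π·31 = 194.778745
per-turn = √(194.778745² + 26²) = √(37938.7593 + 676) = √38614.7593 = 196.506385
L = 8 × 196.506385 = 1572.051079
V = π·1.5² × L = 7.068583 × 1572.051079 = 11112.174275

L=1572.051 V=11112.174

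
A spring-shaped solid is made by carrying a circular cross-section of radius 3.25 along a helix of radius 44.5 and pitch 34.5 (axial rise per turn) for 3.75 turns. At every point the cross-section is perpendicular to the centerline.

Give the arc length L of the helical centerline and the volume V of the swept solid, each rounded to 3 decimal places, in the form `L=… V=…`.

L=1056.458 V=35056.528

2πR = 2π·44.5 = 279.601746
per-turn = √(279.601746² + 34.5²) = √(78177.1365 + 1190.25) = √79367.3865 = 281.722180
L = 3.75 × 281.722180 = 1056.458173
V = π·3.25² × L = 33.183072 × 1056.458173 = 35056.528059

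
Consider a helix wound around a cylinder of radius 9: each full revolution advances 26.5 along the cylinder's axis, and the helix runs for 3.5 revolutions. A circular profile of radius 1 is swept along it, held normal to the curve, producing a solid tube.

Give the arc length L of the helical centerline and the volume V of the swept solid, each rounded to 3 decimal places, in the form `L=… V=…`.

2πR = 2π·9 = 56.548668
per-turn = √(56.548668² + 26.5²) = √(3197.7518 + 702.25) = √3900.0018 = 62.449995
L = 3.5 × 62.449995 = 218.574981
V = π·1² × L = 3.141593 × 218.574981 = 686.673555

L=218.575 V=686.674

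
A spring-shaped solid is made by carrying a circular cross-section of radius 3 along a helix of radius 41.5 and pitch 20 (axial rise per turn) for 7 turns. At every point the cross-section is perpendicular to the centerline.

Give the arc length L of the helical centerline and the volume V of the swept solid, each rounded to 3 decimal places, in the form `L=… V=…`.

L=1830.627 V=51759.746

2πR = 2π·41.5 = 260.752190
per-turn = √(260.752190² + 20²) = √(67991.7047 + 400) = √68391.7047 = 261.518077
L = 7 × 261.518077 = 1830.626541
V = π·3² × L = 28.274334 × 1830.626541 = 51759.746023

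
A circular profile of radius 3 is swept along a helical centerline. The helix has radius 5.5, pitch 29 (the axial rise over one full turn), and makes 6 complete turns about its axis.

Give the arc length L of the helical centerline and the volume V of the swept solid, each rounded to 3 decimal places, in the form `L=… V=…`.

L=270.681 V=7653.314

2πR = 2π·5.5 = 34.557519
per-turn = √(34.557519² + 29²) = √(1194.2221 + 841) = √2035.2221 = 45.113436
L = 6 × 45.113436 = 270.680618
V = π·3² × L = 28.274334 × 270.680618 = 7653.314159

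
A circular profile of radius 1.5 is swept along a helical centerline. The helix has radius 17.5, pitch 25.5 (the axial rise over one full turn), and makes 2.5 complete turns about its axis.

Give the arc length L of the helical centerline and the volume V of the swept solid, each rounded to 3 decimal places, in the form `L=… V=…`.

L=282.185 V=1994.646

2πR = 2π·17.5 = 109.955743
per-turn = √(109.955743² + 25.5²) = √(12090.2654 + 650.25) = √12740.5154 = 112.873892
L = 2.5 × 112.873892 = 282.184729
V = π·1.5² × L = 7.068583 × 282.184729 = 1994.646310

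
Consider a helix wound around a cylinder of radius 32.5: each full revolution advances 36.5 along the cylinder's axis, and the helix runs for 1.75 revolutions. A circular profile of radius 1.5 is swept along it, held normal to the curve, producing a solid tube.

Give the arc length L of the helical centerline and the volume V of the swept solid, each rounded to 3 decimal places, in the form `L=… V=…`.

2πR = 2π·32.5 = 204.203522
per-turn = √(204.203522² + 36.5²) = √(41699.0786 + 1332.25) = √43031.3286 = 207.439940
L = 1.75 × 207.439940 = 363.019895
V = π·1.5² × L = 7.068583 × 363.019895 = 2566.036426

L=363.020 V=2566.036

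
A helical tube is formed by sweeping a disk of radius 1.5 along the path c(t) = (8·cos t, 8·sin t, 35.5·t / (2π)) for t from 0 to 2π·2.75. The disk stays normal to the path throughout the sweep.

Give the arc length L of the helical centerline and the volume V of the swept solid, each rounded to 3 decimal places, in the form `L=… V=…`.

L=169.228 V=1196.204

2πR = 2π·8 = 50.265482
per-turn = √(50.265482² + 35.5²) = √(2526.6187 + 1260.25) = √3786.8687 = 61.537539
L = 2.75 × 61.537539 = 169.228233
V = π·1.5² × L = 7.068583 × 169.228233 = 1196.203888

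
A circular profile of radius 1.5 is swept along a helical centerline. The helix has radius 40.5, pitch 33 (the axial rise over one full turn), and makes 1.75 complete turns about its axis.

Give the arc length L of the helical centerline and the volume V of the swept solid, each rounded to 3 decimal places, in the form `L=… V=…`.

2πR = 2π·40.5 = 254.469005
per-turn = √(254.469005² + 33²) = √(64754.4745 + 1089) = √65843.4745 = 256.599833
L = 1.75 × 256.599833 = 449.049708
V = π·1.5² × L = 7.068583 × 449.049708 = 3174.145346

L=449.050 V=3174.145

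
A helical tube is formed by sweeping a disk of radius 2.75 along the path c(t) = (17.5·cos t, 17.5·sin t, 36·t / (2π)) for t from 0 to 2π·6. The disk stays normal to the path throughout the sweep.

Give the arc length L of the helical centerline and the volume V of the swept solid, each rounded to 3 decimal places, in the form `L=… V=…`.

2πR = 2π·17.5 = 109.955743
per-turn = √(109.955743² + 36²) = √(12090.2654 + 1296) = √13386.2654 = 115.699029
L = 6 × 115.699029 = 694.194176
V = π·2.75² × L = 23.758294 × 694.194176 = 16492.869636

L=694.194 V=16492.870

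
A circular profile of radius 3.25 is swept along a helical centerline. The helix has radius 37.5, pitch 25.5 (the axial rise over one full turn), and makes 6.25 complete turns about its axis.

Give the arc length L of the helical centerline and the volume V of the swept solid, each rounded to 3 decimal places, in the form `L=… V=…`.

L=1481.221 V=49151.452

2πR = 2π·37.5 = 235.619449
per-turn = √(235.619449² + 25.5²) = √(55516.5248 + 650.25) = √56166.7748 = 236.995305
L = 6.25 × 236.995305 = 1481.220658
V = π·3.25² × L = 33.183072 × 1481.220658 = 49151.452354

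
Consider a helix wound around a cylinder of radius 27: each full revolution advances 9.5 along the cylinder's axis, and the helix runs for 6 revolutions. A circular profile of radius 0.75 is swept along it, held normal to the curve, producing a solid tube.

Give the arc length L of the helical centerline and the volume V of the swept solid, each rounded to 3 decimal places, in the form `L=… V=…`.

L=1019.471 V=1801.554

2πR = 2π·27 = 169.646003
per-turn = √(169.646003² + 9.5²) = √(28779.7664 + 90.25) = √28870.0164 = 169.911790
L = 6 × 169.911790 = 1019.470741
V = π·0.75² × L = 1.767146 × 1019.470741 = 1801.553507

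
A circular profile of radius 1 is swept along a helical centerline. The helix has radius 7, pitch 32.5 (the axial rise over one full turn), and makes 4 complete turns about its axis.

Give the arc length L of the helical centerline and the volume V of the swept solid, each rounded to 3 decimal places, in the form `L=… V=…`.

2πR = 2π·7 = 43.982297
per-turn = √(43.982297² + 32.5²) = √(1934.4425 + 1056.25) = √2990.6925 = 54.687224
L = 4 × 54.687224 = 218.748896
V = π·1² × L = 3.141593 × 218.748896 = 687.219924

L=218.749 V=687.220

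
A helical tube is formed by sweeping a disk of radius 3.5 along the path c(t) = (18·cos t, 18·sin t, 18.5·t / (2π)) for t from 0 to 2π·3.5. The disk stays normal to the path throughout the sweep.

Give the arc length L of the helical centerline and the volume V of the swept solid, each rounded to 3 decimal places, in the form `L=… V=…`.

L=401.101 V=15436.194

2πR = 2π·18 = 113.097336
per-turn = √(113.097336² + 18.5²) = √(12791.0073 + 342.25) = √13133.2573 = 114.600425
L = 3.5 × 114.600425 = 401.101486
V = π·3.5² × L = 38.484510 × 401.101486 = 15436.194147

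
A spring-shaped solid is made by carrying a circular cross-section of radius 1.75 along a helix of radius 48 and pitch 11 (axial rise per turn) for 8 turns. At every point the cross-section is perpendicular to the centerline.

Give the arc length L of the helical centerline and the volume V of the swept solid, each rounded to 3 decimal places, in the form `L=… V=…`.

L=2414.347 V=23228.745

2πR = 2π·48 = 301.592895
per-turn = √(301.592895² + 11²) = √(90958.2742 + 121) = √91079.2742 = 301.793430
L = 8 × 301.793430 = 2414.347437
V = π·1.75² × L = 9.621128 × 2414.347437 = 23228.744524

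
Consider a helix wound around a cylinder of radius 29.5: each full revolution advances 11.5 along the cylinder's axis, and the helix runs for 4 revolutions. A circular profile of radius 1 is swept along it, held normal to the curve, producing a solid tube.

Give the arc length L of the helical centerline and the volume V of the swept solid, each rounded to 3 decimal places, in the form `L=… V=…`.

L=742.841 V=2333.705

2πR = 2π·29.5 = 185.353967
per-turn = √(185.353967² + 11.5²) = √(34356.0929 + 132.25) = √34488.3429 = 185.710374
L = 4 × 185.710374 = 742.841495
V = π·1² × L = 3.141593 × 742.841495 = 2333.705384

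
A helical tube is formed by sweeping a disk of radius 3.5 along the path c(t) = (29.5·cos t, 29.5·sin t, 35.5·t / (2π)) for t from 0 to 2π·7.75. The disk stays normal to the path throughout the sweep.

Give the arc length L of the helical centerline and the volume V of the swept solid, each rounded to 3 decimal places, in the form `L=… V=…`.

L=1462.603 V=56287.547

2πR = 2π·29.5 = 185.353967
per-turn = √(185.353967² + 35.5²) = √(34356.0929 + 1260.25) = √35616.3429 = 188.722926
L = 7.75 × 188.722926 = 1462.602679
V = π·3.5² × L = 38.484510 × 1462.602679 = 56287.547436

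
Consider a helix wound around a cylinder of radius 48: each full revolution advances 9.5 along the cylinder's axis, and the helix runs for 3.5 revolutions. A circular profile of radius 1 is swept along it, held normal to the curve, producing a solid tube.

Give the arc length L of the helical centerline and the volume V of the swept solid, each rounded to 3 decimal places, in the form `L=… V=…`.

L=1056.099 V=3317.832

2πR = 2π·48 = 301.592895
per-turn = √(301.592895² + 9.5²) = √(90958.2742 + 90.25) = √91048.5242 = 301.742480
L = 3.5 × 301.742480 = 1056.098680
V = π·1² × L = 3.141593 × 1056.098680 = 3317.831853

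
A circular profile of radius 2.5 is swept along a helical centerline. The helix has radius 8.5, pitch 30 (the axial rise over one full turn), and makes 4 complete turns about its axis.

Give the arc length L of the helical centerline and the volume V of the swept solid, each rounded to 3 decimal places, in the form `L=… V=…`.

L=245.025 V=4811.047

2πR = 2π·8.5 = 53.407075
per-turn = √(53.407075² + 30²) = √(2852.3157 + 900) = √3752.3157 = 61.256148
L = 4 × 61.256148 = 245.024592
V = π·2.5² × L = 19.634954 × 245.024592 = 4811.046616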